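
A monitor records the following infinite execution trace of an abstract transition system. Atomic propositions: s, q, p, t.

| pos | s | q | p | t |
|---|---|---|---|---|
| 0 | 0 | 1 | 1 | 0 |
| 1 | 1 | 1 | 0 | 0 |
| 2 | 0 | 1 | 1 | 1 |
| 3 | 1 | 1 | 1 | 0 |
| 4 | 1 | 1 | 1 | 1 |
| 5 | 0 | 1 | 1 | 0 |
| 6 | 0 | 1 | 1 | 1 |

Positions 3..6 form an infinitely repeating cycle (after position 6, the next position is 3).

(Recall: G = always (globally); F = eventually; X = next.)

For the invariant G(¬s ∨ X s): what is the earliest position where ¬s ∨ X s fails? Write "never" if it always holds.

1

Check ¬s ∨ X s at each position in order: 0 ✓.
At position 1 the labels are {q, s} and the next position 2 has {p, q, t}, so ¬s ∨ X s is false there. This is the first violation.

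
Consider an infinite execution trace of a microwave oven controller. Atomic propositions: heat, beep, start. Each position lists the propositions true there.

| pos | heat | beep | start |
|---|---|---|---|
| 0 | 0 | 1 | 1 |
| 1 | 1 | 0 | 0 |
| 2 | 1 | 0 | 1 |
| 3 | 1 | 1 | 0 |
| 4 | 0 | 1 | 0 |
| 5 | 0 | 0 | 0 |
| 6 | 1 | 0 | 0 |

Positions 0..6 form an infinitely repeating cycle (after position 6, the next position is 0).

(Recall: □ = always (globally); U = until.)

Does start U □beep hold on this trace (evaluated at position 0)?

No

Walking from position 0: at position 1, □beep has not yet held and start fails, so start U □beep is false.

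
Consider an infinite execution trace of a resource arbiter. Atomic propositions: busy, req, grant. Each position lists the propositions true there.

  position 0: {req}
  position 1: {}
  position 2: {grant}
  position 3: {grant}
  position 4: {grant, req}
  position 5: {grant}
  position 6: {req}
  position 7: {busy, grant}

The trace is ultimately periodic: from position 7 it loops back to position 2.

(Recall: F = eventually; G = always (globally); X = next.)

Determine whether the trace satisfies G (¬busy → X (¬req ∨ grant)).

¬busy → X (¬req ∨ grant) must hold at every position from 0 onward. It fails at position 5, so G (¬busy → X (¬req ∨ grant)) is false.
Positions where ¬busy holds: 0, 1, 2, 3, 4, 5, 6.
Check X (¬req ∨ grant) at each: 0→ok, 1→ok, 2→ok, 3→ok, 4→ok, 5→fails, 6→ok.

Violated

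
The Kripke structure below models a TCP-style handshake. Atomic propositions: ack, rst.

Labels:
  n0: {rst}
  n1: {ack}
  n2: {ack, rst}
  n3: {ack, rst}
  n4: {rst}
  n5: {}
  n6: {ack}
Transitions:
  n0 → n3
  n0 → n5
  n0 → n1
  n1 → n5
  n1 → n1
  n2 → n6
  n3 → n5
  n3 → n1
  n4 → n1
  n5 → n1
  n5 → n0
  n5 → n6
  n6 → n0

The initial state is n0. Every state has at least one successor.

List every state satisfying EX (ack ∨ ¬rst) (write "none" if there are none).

{n0, n1, n2, n3, n4, n5}

States satisfying ack ∨ ¬rst: {n1, n2, n3, n5, n6}.
States satisfying EX (ack ∨ ¬rst): {n0, n1, n2, n3, n4, n5}.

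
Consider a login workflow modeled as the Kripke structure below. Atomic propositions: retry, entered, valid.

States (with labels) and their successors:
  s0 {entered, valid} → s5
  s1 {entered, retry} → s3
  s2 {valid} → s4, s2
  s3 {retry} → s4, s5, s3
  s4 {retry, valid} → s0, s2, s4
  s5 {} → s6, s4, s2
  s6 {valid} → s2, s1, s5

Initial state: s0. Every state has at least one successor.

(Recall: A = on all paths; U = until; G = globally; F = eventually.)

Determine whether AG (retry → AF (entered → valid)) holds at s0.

States satisfying retry → AF (entered → valid): {s0, s1, s2, s3, s4, s5, s6}.
States satisfying AG (retry → AF (entered → valid)): {s0, s1, s2, s3, s4, s5, s6}.
Every state reachable from s0 satisfies retry → AF (entered → valid).
s0 ∈ Sat(AG (retry → AF (entered → valid))).

Satisfied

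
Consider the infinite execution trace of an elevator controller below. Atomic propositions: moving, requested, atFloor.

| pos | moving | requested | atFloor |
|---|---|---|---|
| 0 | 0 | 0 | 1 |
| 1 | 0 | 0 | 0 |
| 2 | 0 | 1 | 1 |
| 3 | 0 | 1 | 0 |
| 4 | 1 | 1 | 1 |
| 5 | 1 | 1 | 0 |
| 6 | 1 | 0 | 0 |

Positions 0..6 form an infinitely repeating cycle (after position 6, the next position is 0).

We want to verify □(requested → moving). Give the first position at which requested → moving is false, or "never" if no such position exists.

2

Check requested → moving at each position in order: 0 ✓, 1 ✓.
At position 2 the labels are {atFloor, requested}, so requested → moving is false there. This is the first violation.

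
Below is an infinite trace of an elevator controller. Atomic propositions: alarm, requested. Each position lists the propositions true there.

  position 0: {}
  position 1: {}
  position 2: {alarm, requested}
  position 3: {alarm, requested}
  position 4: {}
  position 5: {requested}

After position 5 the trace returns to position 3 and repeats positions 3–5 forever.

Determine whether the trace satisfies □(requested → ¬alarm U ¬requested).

No

requested → ¬alarm U ¬requested must hold at every position from 0 onward. It fails at position 2, so □(requested → ¬alarm U ¬requested) is false.
Positions where requested holds: 2, 3, 5.
Check ¬alarm U ¬requested at each: 2→fails, 3→fails, 5→fails.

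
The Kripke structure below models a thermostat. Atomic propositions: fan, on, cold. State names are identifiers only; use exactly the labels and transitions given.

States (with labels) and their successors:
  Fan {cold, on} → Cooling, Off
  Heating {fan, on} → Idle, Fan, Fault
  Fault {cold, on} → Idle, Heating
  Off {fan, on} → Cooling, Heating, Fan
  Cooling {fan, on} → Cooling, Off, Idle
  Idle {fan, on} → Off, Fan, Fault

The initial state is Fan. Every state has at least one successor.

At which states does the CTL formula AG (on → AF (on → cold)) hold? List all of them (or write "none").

States satisfying on → AF (on → cold): {Fan, Fault}.
States satisfying AG (on → AF (on → cold)): ∅.

none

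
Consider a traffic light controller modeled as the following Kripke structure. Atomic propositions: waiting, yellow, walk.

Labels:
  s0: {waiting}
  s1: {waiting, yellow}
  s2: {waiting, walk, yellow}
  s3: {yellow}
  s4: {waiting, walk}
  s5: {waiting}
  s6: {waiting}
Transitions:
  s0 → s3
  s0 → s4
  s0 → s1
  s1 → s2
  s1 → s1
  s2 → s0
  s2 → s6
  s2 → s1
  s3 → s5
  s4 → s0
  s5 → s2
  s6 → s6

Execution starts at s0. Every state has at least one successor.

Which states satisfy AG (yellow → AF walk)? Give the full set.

States satisfying yellow → AF walk: {s0, s2, s3, s4, s5, s6}.
States satisfying AG (yellow → AF walk): {s6}.

{s6}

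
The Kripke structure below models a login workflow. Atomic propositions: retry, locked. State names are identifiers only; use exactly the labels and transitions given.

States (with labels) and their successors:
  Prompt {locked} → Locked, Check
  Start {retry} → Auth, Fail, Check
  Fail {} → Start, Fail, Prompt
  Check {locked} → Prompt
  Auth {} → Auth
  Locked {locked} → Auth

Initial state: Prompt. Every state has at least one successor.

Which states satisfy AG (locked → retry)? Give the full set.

{Auth}

States satisfying locked → retry: {Start, Fail, Auth}.
States satisfying AG (locked → retry): {Auth}.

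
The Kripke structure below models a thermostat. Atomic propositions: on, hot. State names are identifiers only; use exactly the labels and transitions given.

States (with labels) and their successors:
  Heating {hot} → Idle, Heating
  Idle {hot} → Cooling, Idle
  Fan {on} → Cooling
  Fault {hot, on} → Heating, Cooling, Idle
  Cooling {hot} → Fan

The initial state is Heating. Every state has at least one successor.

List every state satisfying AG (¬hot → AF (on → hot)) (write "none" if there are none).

States satisfying ¬hot → AF (on → hot): {Heating, Idle, Fan, Fault, Cooling}.
States satisfying AG (¬hot → AF (on → hot)): {Heating, Idle, Fan, Fault, Cooling}.

{Heating, Idle, Fan, Fault, Cooling}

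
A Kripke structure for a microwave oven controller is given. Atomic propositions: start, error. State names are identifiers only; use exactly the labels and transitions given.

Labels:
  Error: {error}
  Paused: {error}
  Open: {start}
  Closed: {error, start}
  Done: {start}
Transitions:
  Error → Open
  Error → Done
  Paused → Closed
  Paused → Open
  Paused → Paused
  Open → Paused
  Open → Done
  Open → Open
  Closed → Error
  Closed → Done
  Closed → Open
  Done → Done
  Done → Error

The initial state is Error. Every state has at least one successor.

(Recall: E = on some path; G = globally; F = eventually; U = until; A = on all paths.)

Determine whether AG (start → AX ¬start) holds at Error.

No

States satisfying start → AX ¬start: {Error, Paused}.
States satisfying AG (start → AX ¬start): ∅.
Closed is reachable from Error and violates start → AX ¬start, so AG fails at Error.
Error ∉ Sat(AG (start → AX ¬start)).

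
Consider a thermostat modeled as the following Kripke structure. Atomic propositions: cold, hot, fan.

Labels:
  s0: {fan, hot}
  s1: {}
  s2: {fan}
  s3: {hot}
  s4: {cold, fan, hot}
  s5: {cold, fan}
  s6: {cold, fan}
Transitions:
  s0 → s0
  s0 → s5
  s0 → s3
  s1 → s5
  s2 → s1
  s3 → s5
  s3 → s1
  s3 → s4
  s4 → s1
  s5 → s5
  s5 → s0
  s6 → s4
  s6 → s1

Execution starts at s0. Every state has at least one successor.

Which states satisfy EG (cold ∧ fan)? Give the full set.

States satisfying cold ∧ fan: {s4, s5, s6}.
States satisfying EG (cold ∧ fan): {s5}.

{s5}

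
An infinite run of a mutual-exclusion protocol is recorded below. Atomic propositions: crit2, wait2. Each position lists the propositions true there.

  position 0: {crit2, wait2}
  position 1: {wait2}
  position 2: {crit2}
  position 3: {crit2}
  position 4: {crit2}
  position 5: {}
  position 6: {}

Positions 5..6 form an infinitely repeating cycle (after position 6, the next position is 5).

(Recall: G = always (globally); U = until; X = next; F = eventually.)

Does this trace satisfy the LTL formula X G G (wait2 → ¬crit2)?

Holds

The position after 0 is 1; G G (wait2 → ¬crit2) is true there.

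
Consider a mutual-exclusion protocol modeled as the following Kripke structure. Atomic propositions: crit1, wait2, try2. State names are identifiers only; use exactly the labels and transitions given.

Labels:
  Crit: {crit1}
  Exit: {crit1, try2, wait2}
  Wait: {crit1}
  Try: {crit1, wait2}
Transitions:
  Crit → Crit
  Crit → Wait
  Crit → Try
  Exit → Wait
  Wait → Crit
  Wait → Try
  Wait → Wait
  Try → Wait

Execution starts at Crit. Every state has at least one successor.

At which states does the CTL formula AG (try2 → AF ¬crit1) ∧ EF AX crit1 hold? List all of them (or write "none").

States satisfying try2 → AF ¬crit1: {Crit, Wait, Try}.
States satisfying AG (try2 → AF ¬crit1): {Crit, Wait, Try}.
States satisfying AX crit1: {Crit, Exit, Wait, Try}.
States satisfying EF AX crit1: {Crit, Exit, Wait, Try}.
States satisfying AG (try2 → AF ¬crit1) ∧ EF AX crit1: {Crit, Wait, Try}.

{Crit, Wait, Try}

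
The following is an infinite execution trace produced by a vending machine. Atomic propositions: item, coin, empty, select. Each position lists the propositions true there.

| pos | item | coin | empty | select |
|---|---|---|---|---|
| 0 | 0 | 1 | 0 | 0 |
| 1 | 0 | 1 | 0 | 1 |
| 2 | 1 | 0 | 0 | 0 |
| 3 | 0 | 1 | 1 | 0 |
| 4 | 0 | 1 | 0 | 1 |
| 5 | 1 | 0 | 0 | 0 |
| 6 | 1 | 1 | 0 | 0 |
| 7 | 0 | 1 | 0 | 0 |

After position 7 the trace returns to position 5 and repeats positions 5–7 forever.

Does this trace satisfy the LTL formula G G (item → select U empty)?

G (item → select U empty) must hold at every position from 0 onward. It fails at position 0, so G G (item → select U empty) is false.

No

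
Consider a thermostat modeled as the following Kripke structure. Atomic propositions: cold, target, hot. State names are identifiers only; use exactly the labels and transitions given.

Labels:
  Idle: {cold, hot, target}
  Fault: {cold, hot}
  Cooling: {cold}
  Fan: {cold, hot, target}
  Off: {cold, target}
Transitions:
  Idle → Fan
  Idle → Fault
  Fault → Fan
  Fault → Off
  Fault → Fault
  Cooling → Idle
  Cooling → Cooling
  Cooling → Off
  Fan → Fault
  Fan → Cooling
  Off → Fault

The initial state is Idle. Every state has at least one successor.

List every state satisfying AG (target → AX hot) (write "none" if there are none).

none

States satisfying target → AX hot: {Idle, Fault, Cooling, Off}.
States satisfying AG (target → AX hot): ∅.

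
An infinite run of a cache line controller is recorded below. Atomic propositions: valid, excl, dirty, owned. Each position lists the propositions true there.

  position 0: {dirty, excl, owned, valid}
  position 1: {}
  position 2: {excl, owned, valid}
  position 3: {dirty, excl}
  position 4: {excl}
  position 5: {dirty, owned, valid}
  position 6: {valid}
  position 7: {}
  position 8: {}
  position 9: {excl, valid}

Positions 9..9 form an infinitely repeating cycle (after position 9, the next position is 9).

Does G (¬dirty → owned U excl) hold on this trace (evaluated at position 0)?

¬dirty → owned U excl must hold at every position from 0 onward. It fails at position 1, so G (¬dirty → owned U excl) is false.
Positions where ¬dirty holds: 1, 2, 4, 6, 7, 8, 9.
Check owned U excl at each: 1→fails, 2→ok, 4→ok, 6→fails, 7→fails, 8→fails, 9→ok.

Violated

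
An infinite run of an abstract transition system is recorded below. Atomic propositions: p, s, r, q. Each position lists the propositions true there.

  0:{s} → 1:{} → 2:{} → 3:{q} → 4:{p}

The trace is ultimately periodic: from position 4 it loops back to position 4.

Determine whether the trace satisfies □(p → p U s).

Does not hold

p → p U s must hold at every position from 0 onward. It fails at position 4, so □(p → p U s) is false.
Positions where p holds: 4.
Check p U s at each: 4→fails.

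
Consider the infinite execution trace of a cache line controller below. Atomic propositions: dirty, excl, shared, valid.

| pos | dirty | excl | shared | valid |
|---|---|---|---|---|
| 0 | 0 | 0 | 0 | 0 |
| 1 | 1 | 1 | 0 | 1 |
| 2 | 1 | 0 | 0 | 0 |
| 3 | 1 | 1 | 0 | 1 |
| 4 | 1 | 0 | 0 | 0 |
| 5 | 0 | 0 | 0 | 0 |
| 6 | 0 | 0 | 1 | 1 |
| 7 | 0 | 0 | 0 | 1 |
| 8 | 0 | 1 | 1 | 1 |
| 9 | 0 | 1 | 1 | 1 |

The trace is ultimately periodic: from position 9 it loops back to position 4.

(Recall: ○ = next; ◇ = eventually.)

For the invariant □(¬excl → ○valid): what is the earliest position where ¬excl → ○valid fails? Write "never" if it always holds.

Check ¬excl → ○valid at each position in order: 0 ✓, 1 ✓, 2 ✓, 3 ✓.
At position 4 the labels are {dirty} and the next position 5 has {}, so ¬excl → ○valid is false there. This is the first violation.

4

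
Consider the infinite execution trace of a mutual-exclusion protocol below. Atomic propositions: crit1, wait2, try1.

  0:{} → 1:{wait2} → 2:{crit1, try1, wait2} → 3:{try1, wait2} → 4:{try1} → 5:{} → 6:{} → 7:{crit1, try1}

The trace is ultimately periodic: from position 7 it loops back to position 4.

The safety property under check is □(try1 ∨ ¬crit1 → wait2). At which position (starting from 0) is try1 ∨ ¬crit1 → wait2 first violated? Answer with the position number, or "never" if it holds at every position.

0

At position 0 the labels are {}, so try1 ∨ ¬crit1 → wait2 is false there. This is the first violation.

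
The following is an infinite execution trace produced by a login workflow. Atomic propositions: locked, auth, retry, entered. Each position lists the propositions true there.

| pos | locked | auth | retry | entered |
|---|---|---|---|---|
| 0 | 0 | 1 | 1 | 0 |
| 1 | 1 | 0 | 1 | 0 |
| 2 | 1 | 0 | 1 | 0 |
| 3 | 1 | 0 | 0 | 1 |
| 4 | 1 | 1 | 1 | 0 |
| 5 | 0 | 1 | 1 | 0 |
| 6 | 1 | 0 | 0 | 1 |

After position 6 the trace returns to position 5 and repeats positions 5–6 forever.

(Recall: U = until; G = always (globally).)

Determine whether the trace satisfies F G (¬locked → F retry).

Satisfied

G (¬locked → F retry) holds at position 0, which is reachable from 0, so F G (¬locked → F retry) holds.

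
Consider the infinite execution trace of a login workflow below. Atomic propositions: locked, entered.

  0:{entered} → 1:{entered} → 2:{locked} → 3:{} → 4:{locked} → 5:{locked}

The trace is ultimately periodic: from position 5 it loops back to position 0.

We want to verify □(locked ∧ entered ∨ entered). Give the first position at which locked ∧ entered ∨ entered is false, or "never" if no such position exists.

2

Check locked ∧ entered ∨ entered at each position in order: 0 ✓, 1 ✓.
At position 2 the labels are {locked}, so locked ∧ entered ∨ entered is false there. This is the first violation.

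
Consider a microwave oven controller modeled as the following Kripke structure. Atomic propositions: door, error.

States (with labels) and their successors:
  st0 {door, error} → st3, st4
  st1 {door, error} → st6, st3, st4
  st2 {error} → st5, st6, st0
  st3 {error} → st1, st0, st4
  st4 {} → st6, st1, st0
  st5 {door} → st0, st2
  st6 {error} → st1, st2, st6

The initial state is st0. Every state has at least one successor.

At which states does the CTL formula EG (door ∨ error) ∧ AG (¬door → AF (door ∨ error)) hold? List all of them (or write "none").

{st0, st1, st2, st3, st5, st6}

States satisfying door ∨ error: {st0, st1, st2, st3, st5, st6}.
States satisfying EG (door ∨ error): {st0, st1, st2, st3, st5, st6}.
States satisfying ¬door → AF (door ∨ error): {st0, st1, st2, st3, st4, st5, st6}.
States satisfying AG (¬door → AF (door ∨ error)): {st0, st1, st2, st3, st4, st5, st6}.
States satisfying EG (door ∨ error) ∧ AG (¬door → AF (door ∨ error)): {st0, st1, st2, st3, st5, st6}.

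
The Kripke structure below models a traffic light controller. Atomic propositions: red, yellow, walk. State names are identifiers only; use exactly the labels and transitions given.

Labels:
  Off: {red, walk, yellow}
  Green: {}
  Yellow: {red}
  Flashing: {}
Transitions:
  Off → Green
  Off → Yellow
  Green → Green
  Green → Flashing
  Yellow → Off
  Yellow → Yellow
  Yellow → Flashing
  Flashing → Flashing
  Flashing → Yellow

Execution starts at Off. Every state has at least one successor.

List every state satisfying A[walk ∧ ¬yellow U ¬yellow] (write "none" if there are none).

States satisfying walk ∧ ¬yellow: ∅.
States satisfying ¬yellow: {Green, Yellow, Flashing}.
States satisfying A[walk ∧ ¬yellow U ¬yellow]: {Green, Yellow, Flashing}.

{Green, Yellow, Flashing}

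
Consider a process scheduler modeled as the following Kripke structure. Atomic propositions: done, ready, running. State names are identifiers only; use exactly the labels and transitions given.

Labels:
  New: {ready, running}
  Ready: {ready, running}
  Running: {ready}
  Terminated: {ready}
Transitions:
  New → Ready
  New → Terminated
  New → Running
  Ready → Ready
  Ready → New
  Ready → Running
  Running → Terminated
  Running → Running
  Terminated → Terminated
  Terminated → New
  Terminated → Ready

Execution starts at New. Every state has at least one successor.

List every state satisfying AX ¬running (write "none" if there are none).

{Running}

States satisfying ¬running: {Running, Terminated}.
States satisfying AX ¬running: {Running}.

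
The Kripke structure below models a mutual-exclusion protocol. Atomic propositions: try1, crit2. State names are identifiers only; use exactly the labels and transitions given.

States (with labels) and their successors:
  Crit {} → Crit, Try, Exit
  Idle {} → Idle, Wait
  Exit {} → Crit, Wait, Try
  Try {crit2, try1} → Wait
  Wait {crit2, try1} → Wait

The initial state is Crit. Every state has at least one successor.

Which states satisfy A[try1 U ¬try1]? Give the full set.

States satisfying try1: {Try, Wait}.
States satisfying ¬try1: {Crit, Idle, Exit}.
States satisfying A[try1 U ¬try1]: {Crit, Idle, Exit}.

{Crit, Idle, Exit}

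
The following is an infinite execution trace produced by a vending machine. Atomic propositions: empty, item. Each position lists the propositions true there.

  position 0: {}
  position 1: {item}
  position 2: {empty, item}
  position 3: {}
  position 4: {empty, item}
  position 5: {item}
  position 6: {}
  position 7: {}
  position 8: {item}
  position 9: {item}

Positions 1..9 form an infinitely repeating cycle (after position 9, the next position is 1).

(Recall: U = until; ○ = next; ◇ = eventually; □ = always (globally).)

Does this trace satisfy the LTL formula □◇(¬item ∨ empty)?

Holds

◇(¬item ∨ empty) holds at every position 0..9, and those are all positions ever visited, so □◇(¬item ∨ empty) holds.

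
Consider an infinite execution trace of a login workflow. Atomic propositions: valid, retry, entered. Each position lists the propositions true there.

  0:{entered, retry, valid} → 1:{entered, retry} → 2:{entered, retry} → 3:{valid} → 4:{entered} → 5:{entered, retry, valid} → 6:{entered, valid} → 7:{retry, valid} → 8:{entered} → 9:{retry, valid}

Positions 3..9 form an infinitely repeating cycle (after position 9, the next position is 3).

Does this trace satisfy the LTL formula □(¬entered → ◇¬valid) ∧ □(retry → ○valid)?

¬entered → ◇¬valid holds at every position 0..9, and those are all positions ever visited, so □(¬entered → ◇¬valid) holds.
Positions where ¬entered holds: 3, 7, 9.
Check ◇¬valid at each: 3→ok, 7→ok, 9→ok.
retry → ○valid must hold at every position from 0 onward. It fails at position 0, so □(retry → ○valid) is false.
Positions where retry holds: 0, 1, 2, 5, 7, 9.
Check ○valid at each: 0→fails, 1→fails, 2→ok, 5→ok, 7→fails, 9→ok.
At position 0: □(¬entered → ◇¬valid) is true; □(retry → ○valid) is false; so □(¬entered → ◇¬valid) ∧ □(retry → ○valid) is false.

Violated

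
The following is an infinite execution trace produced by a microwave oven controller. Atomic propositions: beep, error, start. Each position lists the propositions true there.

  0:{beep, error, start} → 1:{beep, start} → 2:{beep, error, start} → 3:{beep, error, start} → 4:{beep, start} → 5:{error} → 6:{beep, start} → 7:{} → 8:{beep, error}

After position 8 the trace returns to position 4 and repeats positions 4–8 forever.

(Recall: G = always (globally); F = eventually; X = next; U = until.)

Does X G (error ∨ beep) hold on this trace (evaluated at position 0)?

The position after 0 is 1; G (error ∨ beep) is false there.

Does not hold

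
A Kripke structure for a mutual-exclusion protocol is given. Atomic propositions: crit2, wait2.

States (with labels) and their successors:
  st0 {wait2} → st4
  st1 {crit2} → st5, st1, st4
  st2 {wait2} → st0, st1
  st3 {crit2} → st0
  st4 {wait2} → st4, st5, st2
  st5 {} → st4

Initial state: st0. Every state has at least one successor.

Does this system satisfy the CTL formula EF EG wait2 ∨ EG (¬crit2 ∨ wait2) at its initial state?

States satisfying EG wait2: {st0, st2, st4}.
States satisfying EF EG wait2: {st0, st1, st2, st3, st4, st5}.
States satisfying ¬crit2 ∨ wait2: {st0, st2, st4, st5}.
States satisfying EG (¬crit2 ∨ wait2): {st0, st2, st4, st5}.
States satisfying EF EG wait2 ∨ EG (¬crit2 ∨ wait2): {st0, st1, st2, st3, st4, st5}.
st0 ∈ Sat(EF EG wait2 ∨ EG (¬crit2 ∨ wait2)).

Yes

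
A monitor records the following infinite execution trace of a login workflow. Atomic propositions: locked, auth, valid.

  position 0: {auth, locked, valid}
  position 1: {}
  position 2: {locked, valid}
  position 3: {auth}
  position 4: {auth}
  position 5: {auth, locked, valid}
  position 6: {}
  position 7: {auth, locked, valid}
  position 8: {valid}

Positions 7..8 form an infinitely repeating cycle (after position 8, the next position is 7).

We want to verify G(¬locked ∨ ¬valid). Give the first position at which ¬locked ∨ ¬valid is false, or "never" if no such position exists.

0

At position 0 the labels are {auth, locked, valid}, so ¬locked ∨ ¬valid is false there. This is the first violation.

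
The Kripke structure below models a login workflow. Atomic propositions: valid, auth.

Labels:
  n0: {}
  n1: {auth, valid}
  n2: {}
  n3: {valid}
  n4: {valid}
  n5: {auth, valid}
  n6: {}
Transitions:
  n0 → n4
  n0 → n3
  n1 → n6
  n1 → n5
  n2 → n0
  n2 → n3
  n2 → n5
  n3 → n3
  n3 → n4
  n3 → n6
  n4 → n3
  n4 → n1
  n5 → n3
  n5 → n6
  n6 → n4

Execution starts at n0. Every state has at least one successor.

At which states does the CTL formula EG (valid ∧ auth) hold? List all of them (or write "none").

States satisfying valid ∧ auth: {n1, n5}.
States satisfying EG (valid ∧ auth): ∅.

none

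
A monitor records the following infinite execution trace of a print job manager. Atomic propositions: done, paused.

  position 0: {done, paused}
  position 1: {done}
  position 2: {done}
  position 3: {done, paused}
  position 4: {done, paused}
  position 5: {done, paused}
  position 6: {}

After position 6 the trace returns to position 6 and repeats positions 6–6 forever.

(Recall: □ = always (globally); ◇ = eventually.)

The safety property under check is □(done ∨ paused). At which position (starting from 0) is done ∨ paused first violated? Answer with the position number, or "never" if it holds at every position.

Check done ∨ paused at each position in order: 0 ✓, 1 ✓, 2 ✓, 3 ✓, 4 ✓, 5 ✓.
At position 6 the labels are {}, so done ∨ paused is false there. This is the first violation.

6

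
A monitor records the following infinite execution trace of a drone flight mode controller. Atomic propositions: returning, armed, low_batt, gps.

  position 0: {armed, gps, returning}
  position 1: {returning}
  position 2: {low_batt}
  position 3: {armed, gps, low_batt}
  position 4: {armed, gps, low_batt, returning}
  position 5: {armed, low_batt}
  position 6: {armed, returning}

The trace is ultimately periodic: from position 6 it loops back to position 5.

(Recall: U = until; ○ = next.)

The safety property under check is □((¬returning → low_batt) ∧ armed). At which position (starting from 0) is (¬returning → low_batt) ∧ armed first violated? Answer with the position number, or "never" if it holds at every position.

1

Check (¬returning → low_batt) ∧ armed at each position in order: 0 ✓.
At position 1 the labels are {returning}, so (¬returning → low_batt) ∧ armed is false there. This is the first violation.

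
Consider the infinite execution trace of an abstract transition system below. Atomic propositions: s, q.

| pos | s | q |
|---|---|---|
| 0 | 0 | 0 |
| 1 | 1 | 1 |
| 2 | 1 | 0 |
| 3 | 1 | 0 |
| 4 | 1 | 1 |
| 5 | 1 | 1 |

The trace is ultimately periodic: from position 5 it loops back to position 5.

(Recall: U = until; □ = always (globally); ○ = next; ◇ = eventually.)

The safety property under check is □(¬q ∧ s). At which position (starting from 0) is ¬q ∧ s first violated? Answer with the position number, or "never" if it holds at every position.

0

At position 0 the labels are {}, so ¬q ∧ s is false there. This is the first violation.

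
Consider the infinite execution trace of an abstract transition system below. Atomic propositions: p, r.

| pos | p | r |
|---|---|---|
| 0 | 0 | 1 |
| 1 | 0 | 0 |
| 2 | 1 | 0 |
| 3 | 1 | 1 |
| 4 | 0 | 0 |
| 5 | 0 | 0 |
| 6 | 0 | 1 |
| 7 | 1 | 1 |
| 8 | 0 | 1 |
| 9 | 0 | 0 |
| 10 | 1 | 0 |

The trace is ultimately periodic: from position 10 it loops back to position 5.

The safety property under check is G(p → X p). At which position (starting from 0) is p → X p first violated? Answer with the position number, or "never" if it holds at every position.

3

Check p → X p at each position in order: 0 ✓, 1 ✓, 2 ✓.
At position 3 the labels are {p, r} and the next position 4 has {}, so p → X p is false there. This is the first violation.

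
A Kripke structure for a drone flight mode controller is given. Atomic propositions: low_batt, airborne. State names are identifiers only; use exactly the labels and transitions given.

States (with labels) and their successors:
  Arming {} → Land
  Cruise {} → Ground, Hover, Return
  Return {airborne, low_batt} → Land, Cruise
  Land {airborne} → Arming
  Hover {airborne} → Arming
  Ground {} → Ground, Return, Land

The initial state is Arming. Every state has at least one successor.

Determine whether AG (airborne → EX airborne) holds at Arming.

No

States satisfying airborne → EX airborne: {Arming, Cruise, Return, Ground}.
States satisfying AG (airborne → EX airborne): ∅.
Land is reachable from Arming and violates airborne → EX airborne, so AG fails at Arming.
Arming ∉ Sat(AG (airborne → EX airborne)).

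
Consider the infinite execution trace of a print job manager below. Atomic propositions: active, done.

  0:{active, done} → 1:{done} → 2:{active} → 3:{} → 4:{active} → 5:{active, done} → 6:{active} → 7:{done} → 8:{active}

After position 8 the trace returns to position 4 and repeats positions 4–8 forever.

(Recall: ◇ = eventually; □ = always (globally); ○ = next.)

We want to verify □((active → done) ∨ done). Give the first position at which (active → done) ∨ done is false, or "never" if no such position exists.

2

Check (active → done) ∨ done at each position in order: 0 ✓, 1 ✓.
At position 2 the labels are {active}, so (active → done) ∨ done is false there. This is the first violation.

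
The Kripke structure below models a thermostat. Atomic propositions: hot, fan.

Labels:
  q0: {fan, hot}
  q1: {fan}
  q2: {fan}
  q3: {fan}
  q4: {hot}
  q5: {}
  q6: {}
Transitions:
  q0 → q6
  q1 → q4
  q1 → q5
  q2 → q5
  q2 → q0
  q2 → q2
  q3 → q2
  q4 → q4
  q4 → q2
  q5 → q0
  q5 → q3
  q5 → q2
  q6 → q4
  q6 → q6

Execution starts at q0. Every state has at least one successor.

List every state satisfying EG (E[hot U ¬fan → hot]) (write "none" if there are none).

States satisfying E[hot U ¬fan → hot]: {q0, q1, q2, q3, q4}.
States satisfying EG (E[hot U ¬fan → hot]): {q1, q2, q3, q4}.

{q1, q2, q3, q4}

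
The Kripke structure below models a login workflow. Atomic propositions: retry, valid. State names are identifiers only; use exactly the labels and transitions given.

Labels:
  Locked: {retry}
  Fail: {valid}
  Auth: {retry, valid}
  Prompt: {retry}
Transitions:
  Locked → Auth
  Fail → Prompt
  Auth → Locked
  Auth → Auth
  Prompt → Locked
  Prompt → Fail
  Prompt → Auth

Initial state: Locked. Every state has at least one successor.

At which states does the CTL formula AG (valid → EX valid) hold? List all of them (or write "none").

{Locked, Auth}

States satisfying valid → EX valid: {Locked, Auth, Prompt}.
States satisfying AG (valid → EX valid): {Locked, Auth}.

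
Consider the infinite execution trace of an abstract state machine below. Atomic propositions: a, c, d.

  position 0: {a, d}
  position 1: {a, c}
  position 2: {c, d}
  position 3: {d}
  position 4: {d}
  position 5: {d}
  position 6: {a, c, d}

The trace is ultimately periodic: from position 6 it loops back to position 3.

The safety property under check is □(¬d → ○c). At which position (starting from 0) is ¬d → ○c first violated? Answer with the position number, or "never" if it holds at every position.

never

¬d → ○c holds at every position 0..6, and those are all the positions the trace ever visits, so the invariant □(¬d → ○c) is never violated.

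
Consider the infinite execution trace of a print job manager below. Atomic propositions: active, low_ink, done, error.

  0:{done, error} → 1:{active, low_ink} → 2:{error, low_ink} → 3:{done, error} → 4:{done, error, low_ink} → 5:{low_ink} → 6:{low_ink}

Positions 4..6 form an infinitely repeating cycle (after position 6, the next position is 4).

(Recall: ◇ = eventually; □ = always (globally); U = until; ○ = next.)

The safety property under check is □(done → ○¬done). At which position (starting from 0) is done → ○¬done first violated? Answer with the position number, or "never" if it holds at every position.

3

Check done → ○¬done at each position in order: 0 ✓, 1 ✓, 2 ✓.
At position 3 the labels are {done, error} and the next position 4 has {done, error, low_ink}, so done → ○¬done is false there. This is the first violation.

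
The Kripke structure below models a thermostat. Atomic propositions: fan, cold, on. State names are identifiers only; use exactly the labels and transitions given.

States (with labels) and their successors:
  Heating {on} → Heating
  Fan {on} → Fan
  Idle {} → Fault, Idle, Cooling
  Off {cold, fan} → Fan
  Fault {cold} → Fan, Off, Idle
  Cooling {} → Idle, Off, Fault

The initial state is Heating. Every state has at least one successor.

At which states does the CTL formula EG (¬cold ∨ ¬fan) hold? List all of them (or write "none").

States satisfying ¬cold ∨ ¬fan: {Heating, Fan, Idle, Fault, Cooling}.
States satisfying EG (¬cold ∨ ¬fan): {Heating, Fan, Idle, Fault, Cooling}.

{Heating, Fan, Idle, Fault, Cooling}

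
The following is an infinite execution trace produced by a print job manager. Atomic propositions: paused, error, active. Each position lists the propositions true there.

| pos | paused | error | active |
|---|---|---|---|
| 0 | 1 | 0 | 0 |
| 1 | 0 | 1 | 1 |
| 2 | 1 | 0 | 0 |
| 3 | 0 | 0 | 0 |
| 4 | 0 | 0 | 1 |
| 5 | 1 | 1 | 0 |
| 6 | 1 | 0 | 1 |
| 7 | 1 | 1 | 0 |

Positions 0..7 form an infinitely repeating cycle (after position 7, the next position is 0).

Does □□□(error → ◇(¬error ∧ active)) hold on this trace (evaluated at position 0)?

Yes

□□(error → ◇(¬error ∧ active)) holds at every position 0..7, and those are all positions ever visited, so □□□(error → ◇(¬error ∧ active)) holds.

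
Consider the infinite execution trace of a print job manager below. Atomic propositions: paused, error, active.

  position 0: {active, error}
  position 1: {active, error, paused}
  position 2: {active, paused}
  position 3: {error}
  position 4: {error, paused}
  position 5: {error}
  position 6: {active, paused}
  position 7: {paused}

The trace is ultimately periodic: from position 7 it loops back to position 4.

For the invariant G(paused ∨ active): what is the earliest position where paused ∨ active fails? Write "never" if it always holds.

3

Check paused ∨ active at each position in order: 0 ✓, 1 ✓, 2 ✓.
At position 3 the labels are {error}, so paused ∨ active is false there. This is the first violation.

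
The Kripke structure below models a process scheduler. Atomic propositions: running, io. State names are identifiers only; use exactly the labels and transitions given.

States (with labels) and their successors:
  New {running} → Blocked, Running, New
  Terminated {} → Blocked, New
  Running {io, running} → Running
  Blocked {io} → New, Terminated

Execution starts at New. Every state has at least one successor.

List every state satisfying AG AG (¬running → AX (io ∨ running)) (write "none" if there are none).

{Running}

States satisfying AG (¬running → AX (io ∨ running)): {Running}.
States satisfying AG AG (¬running → AX (io ∨ running)): {Running}.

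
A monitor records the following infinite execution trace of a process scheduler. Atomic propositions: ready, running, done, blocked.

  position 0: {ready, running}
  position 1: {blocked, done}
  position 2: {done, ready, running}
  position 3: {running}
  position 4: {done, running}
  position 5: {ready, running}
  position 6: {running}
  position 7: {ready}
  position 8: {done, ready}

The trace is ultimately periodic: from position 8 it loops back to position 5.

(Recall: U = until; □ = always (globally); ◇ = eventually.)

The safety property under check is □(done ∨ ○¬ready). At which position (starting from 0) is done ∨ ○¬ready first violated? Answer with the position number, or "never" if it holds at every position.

6

Check done ∨ ○¬ready at each position in order: 0 ✓, 1 ✓, 2 ✓, 3 ✓, 4 ✓, 5 ✓.
At position 6 the labels are {running} and the next position 7 has {ready}, so done ∨ ○¬ready is false there. This is the first violation.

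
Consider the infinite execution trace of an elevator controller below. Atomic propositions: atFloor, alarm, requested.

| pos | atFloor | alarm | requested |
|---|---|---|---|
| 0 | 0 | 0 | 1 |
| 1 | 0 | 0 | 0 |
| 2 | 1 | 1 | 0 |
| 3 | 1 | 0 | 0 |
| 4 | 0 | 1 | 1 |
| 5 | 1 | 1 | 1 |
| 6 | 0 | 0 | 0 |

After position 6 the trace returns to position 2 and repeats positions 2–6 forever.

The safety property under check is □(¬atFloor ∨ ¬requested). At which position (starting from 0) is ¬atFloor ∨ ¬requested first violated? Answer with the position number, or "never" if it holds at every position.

Check ¬atFloor ∨ ¬requested at each position in order: 0 ✓, 1 ✓, 2 ✓, 3 ✓, 4 ✓.
At position 5 the labels are {alarm, atFloor, requested}, so ¬atFloor ∨ ¬requested is false there. This is the first violation.

5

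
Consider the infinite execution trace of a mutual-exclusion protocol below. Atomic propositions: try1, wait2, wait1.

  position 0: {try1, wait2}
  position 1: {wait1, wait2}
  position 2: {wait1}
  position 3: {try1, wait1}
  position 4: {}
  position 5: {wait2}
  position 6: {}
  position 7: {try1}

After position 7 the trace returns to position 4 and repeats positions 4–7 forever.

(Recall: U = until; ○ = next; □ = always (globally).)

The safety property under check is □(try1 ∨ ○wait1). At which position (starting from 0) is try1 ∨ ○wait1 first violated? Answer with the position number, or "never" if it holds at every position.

Check try1 ∨ ○wait1 at each position in order: 0 ✓, 1 ✓, 2 ✓, 3 ✓.
At position 4 the labels are {} and the next position 5 has {wait2}, so try1 ∨ ○wait1 is false there. This is the first violation.

4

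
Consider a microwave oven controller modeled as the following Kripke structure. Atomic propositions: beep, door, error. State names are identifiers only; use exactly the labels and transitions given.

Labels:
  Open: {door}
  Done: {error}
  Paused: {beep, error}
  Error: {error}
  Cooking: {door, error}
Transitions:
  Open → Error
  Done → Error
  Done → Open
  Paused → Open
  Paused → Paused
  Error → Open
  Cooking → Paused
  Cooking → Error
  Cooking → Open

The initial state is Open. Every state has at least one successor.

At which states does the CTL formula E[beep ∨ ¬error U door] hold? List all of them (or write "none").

States satisfying beep ∨ ¬error: {Open, Paused}.
States satisfying door: {Open, Cooking}.
States satisfying E[beep ∨ ¬error U door]: {Open, Paused, Cooking}.

{Open, Paused, Cooking}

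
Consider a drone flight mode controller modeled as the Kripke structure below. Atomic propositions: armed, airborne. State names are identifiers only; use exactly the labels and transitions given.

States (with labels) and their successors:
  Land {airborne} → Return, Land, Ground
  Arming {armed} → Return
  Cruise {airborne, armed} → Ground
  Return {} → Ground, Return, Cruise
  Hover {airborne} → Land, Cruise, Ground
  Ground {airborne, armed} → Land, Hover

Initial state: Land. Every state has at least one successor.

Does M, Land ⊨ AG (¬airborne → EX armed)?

Satisfied

States satisfying ¬airborne → EX armed: {Land, Cruise, Return, Hover, Ground}.
States satisfying AG (¬airborne → EX armed): {Land, Cruise, Return, Hover, Ground}.
Every state reachable from Land satisfies ¬airborne → EX armed.
Land ∈ Sat(AG (¬airborne → EX armed)).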